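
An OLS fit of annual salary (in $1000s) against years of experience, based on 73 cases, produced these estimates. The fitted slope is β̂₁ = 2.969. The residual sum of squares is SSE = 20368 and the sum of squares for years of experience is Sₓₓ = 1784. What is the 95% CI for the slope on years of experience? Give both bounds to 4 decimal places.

MSE = SSE/(n − 2) = 20368/71 = 286.873.
SE(β̂₁) = √(MSE/Sₓₓ) = √(286.873/1784) = 0.401003.
df = n − 2 = 71.
t* = t_{0.025, 71} = 1.993943.
Margin = t* × SE = 1.993943 × 0.401003 = 0.799577.
CI: 2.969 ± 0.799577 → (2.1694, 3.7686).
With 95% confidence, each one-unit increase in years of experience is associated with a change of between 2.1694 and 3.7686 $1000s in annual salary.

(2.1694, 3.7686)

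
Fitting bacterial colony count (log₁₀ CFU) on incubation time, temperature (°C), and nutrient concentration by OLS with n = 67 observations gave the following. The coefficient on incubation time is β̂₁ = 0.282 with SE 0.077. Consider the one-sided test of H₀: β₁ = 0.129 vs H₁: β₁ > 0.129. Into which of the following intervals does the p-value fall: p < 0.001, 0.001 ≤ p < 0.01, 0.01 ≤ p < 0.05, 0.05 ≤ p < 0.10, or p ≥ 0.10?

0.01 ≤ p < 0.05

t = (0.282 − 0.129) / 0.077 = 1.987.
df = n − k − 1 = 67 − 3 − 1 = 63.
One-sided p = P(T_{63} > t) ≈ 0.0256.
So 0.01 ≤ p < 0.05.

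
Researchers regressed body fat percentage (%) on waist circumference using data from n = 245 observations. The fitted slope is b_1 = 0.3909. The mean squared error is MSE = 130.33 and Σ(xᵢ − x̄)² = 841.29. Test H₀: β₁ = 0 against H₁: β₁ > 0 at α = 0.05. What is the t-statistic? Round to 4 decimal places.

t = 0.9932

SE(b_1) = √(MSE/Sₓₓ) = √(130.33/841.29) = 0.393595.
t = 0.3909 / 0.393595 = 0.9932.
df = n − 2 = 243.
One-sided p ≈ 0.1608, which is ≥ 0.05, so fail to reject H₀.
The data do not give significant evidence that the true slope on waist circumference is positive.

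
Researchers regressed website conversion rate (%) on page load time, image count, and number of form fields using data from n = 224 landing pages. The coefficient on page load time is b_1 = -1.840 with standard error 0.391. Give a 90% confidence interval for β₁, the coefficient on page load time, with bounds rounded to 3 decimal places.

df = n − k − 1 = 224 − 3 − 1 = 220.
t* = t_{0.05, 220} = 1.651809.
Margin = t* × SE = 1.651809 × 0.391 = 0.64586.
CI: -1.840 ± 0.64586 → (-2.486, -1.194).
With 90% confidence, each one-unit increase in page load time is associated with a change of between -2.486 and -1.194 % in website conversion rate, holding the other predictors fixed.

(-2.486, -1.194)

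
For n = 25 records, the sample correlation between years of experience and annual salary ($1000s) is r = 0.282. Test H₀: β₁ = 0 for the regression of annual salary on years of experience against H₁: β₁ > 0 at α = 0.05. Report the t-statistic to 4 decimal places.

t = 1.4096

t = r·√(n − 2)/√(1 − r²) = 0.282·√23/√0.920476 = 1.4096.
df = n − 2 = 23.
One-sided p ≈ 0.0860, which is ≥ 0.05, so fail to reject H₀.
The data do not give significant evidence of a linear association between years of experience and annual salary.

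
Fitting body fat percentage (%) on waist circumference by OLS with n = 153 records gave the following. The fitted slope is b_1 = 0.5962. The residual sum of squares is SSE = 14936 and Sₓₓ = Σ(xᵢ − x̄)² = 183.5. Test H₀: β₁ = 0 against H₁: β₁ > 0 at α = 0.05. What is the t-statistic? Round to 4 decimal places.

t = 0.8120

MSE = SSE/(n − 2) = 14936/151 = 98.9139.
SE(b_1) = √(MSE/Sₓₓ) = √(98.9139/183.5) = 0.734194.
t = 0.5962 / 0.734194 = 0.8120.
df = n − 2 = 151.
One-sided p ≈ 0.2090, which is ≥ 0.05, so fail to reject H₀.
The data do not give significant evidence that the true slope on waist circumference is positive.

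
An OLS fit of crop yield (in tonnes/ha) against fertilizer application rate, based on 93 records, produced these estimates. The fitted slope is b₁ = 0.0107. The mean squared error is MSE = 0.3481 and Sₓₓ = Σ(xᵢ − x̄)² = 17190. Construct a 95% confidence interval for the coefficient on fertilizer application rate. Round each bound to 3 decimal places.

(0.002, 0.020)

SE(b₁) = √(MSE/Sₓₓ) = √(0.3481/17190) = 0.00450002.
df = n − 2 = 91.
t* = t_{0.025, 91} = 1.986377.
Margin = t* × SE = 1.986377 × 0.00450002 = 0.00894.
CI: 0.0107 ± 0.00894 → (0.002, 0.020).
With 95% confidence, each one-unit increase in fertilizer application rate is associated with a change of between 0.002 and 0.020 tonnes/ha in crop yield.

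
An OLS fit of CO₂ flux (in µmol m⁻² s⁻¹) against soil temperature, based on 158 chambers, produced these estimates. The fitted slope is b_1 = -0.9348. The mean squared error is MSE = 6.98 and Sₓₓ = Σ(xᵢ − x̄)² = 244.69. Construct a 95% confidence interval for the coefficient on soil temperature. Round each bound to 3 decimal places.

SE(b_1) = √(MSE/Sₓₓ) = √(6.98/244.69) = 0.168896.
df = n − 2 = 156.
t* = t_{0.025, 156} = 1.975288.
Margin = t* × SE = 1.975288 × 0.168896 = 0.33362.
CI: -0.9348 ± 0.33362 → (-1.268, -0.601).
With 95% confidence, each one-unit increase in soil temperature is associated with a change of between -1.268 and -0.601 µmol m⁻² s⁻¹ in CO₂ flux.

(-1.268, -0.601)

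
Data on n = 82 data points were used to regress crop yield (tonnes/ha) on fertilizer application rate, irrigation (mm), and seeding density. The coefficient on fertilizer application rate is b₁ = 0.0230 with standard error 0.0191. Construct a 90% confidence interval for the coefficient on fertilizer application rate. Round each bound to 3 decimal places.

(-0.009, 0.055)

df = n − k − 1 = 82 − 3 − 1 = 78.
t* = t_{0.05, 78} = 1.664625.
Margin = t* × SE = 1.664625 × 0.0191 = 0.03179.
CI: 0.0230 ± 0.03179 → (-0.009, 0.055).
With 90% confidence, each one-unit increase in fertilizer application rate is associated with a change of between -0.009 and 0.055 tonnes/ha in crop yield, holding the other predictors fixed.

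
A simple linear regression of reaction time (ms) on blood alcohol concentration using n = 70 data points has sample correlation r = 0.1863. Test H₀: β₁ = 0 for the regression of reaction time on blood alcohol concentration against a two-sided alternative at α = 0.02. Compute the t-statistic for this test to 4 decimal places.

t = 1.5636

t = r·√(n − 2)/√(1 − r²) = 0.1863·√68/√0.965292 = 1.5636.
df = n − 2 = 68.
Two-sided p ≈ 0.1225, which is ≥ 0.02, so fail to reject H₀.
The data do not give significant evidence of a linear association between blood alcohol concentration and reaction time.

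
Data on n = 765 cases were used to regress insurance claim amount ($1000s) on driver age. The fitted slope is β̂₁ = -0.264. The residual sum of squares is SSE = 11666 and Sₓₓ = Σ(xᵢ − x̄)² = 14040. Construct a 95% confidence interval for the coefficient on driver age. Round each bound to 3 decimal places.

MSE = SSE/(n − 2) = 11666/763 = 15.2896.
SE(β̂₁) = √(MSE/Sₓₓ) = √(15.2896/14040) = 0.0330001.
df = n − 2 = 763.
t* = t_{0.025, 763} = 1.963078.
Margin = t* × SE = 1.963078 × 0.0330001 = 0.06478.
CI: -0.264 ± 0.06478 → (-0.329, -0.199).
With 95% confidence, each one-unit increase in driver age is associated with a change of between -0.329 and -0.199 $1000s in insurance claim amount.

(-0.329, -0.199)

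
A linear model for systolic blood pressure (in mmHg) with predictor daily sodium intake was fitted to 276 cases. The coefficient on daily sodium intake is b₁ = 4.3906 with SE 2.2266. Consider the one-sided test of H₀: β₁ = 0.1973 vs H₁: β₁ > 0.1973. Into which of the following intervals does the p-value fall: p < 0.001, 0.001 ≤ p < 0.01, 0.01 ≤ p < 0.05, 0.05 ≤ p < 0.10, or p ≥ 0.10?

0.01 ≤ p < 0.05

t = (4.3906 − 0.1973) / 2.2266 = 1.883.
df = n − 2 = 276 − 2 = 274.
One-sided p = P(T_{274} > t) ≈ 0.0304.
So 0.01 ≤ p < 0.05.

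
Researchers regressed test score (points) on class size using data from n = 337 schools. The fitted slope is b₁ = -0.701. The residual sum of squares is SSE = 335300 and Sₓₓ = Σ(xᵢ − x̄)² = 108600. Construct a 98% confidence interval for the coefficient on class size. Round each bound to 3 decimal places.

(-0.925, -0.477)

MSE = SSE/(n − 2) = 335300/335 = 1000.9.
SE(b₁) = √(MSE/Sₓₓ) = √(1000.9/108600) = 0.0960018.
df = n − 2 = 335.
t* = t_{0.01, 335} = 2.337531.
Margin = t* × SE = 2.337531 × 0.0960018 = 0.22441.
CI: -0.701 ± 0.22441 → (-0.925, -0.477).
With 98% confidence, each one-unit increase in class size is associated with a change of between -0.925 and -0.477 points in test score.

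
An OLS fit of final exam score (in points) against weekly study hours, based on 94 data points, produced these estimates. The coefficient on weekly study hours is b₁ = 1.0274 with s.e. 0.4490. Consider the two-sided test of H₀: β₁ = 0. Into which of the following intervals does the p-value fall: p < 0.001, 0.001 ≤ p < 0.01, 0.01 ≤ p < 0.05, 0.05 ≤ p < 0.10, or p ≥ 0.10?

t = 1.0274 / 0.4490 = 2.288.
df = n − 2 = 94 − 2 = 92.
Two-sided p = 2·P(T_{92} > |t|) ≈ 0.0244.
So 0.01 ≤ p < 0.05.

0.01 ≤ p < 0.05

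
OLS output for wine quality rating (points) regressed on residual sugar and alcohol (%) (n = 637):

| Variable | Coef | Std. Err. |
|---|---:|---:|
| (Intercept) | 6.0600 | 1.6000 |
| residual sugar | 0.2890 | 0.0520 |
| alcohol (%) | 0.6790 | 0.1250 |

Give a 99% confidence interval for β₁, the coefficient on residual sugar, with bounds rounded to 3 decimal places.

Read off: b = 0.2890, SE = 0.0520 for residual sugar.
df = n − k − 1 = 637 − 2 − 1 = 634.
t* = t_{0.005, 634} = 2.583606.
Margin = t* × SE = 2.583606 × 0.0520 = 0.13435.
CI: 0.2890 ± 0.13435 → (0.155, 0.423).

(0.155, 0.423)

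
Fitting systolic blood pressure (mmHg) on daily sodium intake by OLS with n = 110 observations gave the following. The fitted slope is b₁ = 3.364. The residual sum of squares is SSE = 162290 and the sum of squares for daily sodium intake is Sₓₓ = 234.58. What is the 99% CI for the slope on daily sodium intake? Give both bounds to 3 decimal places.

MSE = SSE/(n − 2) = 162290/108 = 1502.69.
SE(b₁) = √(MSE/Sₓₓ) = √(1502.69/234.58) = 2.53098.
df = n − 2 = 108.
t* = t_{0.005, 108} = 2.62212.
Margin = t* × SE = 2.62212 × 2.53098 = 6.63653.
CI: 3.364 ± 6.63653 → (-3.273, 10.001).
With 99% confidence, each one-unit increase in daily sodium intake is associated with a change of between -3.273 and 10.001 mmHg in systolic blood pressure.

(-3.273, 10.001)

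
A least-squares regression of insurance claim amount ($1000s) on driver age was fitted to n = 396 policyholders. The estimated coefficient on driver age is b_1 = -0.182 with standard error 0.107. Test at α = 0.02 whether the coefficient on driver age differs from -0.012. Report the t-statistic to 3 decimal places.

t = -1.589

H₀: β₁ = -0.012 vs H₁: β₁ ≠ -0.012.
t = (b_1 − β₁⁰)/SE = (-0.182 − (-0.012)) / 0.107 = -1.589.
df = n − 2 = 396 − 2 = 394.
Two-sided p ≈ 0.1129, which is ≥ 0.02, so fail to reject H₀.
The data are consistent with a true slope of -0.012 $1000s per unit of driver age.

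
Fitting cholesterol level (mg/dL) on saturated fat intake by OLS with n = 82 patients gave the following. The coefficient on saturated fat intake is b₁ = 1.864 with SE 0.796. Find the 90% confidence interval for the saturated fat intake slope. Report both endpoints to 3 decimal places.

df = n − 2 = 82 − 2 = 80.
t* = t_{0.05, 80} = 1.664125.
Margin = t* × SE = 1.664125 × 0.796 = 1.32464.
CI: 1.864 ± 1.32464 → (0.539, 3.189).
With 90% confidence, each one-unit increase in saturated fat intake is associated with a change of between 0.539 and 3.189 mg/dL in cholesterol level.

(0.539, 3.189)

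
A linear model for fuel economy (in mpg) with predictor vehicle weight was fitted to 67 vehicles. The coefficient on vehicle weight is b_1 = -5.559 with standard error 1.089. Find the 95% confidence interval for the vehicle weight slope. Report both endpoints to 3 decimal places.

df = n − 2 = 67 − 2 = 65.
t* = t_{0.025, 65} = 1.997138.
Margin = t* × SE = 1.997138 × 1.089 = 2.17488.
CI: -5.559 ± 2.17488 → (-7.734, -3.384).
With 95% confidence, each one-unit increase in vehicle weight is associated with a change of between -7.734 and -3.384 mpg in fuel economy.

(-7.734, -3.384)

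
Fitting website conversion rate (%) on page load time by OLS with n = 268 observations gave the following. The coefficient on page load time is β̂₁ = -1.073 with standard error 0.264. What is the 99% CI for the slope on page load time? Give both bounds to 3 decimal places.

(-1.758, -0.388)

df = n − 2 = 268 − 2 = 266.
t* = t_{0.005, 266} = 2.594438.
Margin = t* × SE = 2.594438 × 0.264 = 0.68493.
CI: -1.073 ± 0.68493 → (-1.758, -0.388).
With 99% confidence, each one-unit increase in page load time is associated with a change of between -1.758 and -0.388 % in website conversion rate.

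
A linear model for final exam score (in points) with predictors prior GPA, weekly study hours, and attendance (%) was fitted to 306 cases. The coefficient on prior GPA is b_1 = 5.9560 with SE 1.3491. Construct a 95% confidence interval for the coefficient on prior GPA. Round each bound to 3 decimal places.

df = n − k − 1 = 306 − 3 − 1 = 302.
t* = t_{0.025, 302} = 1.96785.
Margin = t* × SE = 1.96785 × 1.3491 = 2.65483.
CI: 5.9560 ± 2.65483 → (3.301, 8.611).
With 95% confidence, each one-unit increase in prior GPA is associated with a change of between 3.301 and 8.611 points in final exam score, holding the other predictors fixed.

(3.301, 8.611)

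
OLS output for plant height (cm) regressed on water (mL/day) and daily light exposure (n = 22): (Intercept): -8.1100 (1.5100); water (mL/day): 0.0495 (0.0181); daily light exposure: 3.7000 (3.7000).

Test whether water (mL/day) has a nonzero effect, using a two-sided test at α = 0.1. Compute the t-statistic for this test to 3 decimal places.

Read off: b = 0.0495, SE = 0.0181 for water (mL/day).
H₀: β₁ = 0 vs H₁: β₁ ≠ 0.
t = 0.0495 / 0.0181 = 2.735.
df = n − k − 1 = 22 − 2 − 1 = 19.
Two-sided p ≈ 0.0132, which is < 0.1, so reject H₀.
There is evidence that water (mL/day) is associated with plant height, holding the other predictors fixed.

t = 2.735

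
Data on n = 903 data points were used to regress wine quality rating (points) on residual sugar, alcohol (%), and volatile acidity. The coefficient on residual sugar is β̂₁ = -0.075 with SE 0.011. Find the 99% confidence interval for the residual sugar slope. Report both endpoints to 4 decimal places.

df = n − k − 1 = 903 − 3 − 1 = 899.
t* = t_{0.005, 899} = 2.581309.
Margin = t* × SE = 2.581309 × 0.011 = 0.028394.
CI: -0.075 ± 0.028394 → (-0.1034, -0.0466).
With 99% confidence, each one-unit increase in residual sugar is associated with a change of between -0.1034 and -0.0466 points in wine quality rating, holding the other predictors fixed.

(-0.1034, -0.0466)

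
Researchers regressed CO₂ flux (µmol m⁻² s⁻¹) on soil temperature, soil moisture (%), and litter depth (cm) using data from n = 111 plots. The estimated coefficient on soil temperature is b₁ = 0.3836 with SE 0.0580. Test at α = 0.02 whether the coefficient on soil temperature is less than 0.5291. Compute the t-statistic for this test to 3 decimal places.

t = -2.509

H₀: β₁ = 0.5291 vs H₁: β₁ < 0.5291.
t = (b₁ − β₁⁰)/SE = (0.3836 − 0.5291) / 0.0580 = -2.509.
df = n − k − 1 = 111 − 3 − 1 = 107.
One-sided p ≈ 0.0068, which is < 0.02, so reject H₀.
There is evidence that the true slope on soil temperature is below 0.5291 µmol m⁻² s⁻¹ per unit, holding the other predictors fixed.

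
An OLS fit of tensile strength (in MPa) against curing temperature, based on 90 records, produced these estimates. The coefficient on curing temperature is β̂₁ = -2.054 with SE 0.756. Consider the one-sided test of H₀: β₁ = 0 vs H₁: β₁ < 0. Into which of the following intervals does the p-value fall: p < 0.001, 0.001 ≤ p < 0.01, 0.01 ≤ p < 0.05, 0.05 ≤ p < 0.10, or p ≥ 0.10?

t = -2.054 / 0.756 = -2.717.
df = n − 2 = 90 − 2 = 88.
One-sided p = P(T_{88} < t) ≈ 0.0040.
So 0.001 ≤ p < 0.01.

0.001 ≤ p < 0.01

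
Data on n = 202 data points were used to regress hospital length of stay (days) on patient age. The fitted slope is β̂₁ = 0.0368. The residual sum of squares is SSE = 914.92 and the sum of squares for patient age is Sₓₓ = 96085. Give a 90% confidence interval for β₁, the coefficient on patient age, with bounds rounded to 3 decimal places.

(0.025, 0.048)

MSE = SSE/(n − 2) = 914.92/200 = 4.5746.
SE(β̂₁) = √(MSE/Sₓₓ) = √(4.5746/96085) = 0.00689999.
df = n − 2 = 200.
t* = t_{0.05, 200} = 1.652508.
Margin = t* × SE = 1.652508 × 0.00689999 = 0.01140.
CI: 0.0368 ± 0.01140 → (0.025, 0.048).
With 90% confidence, each one-unit increase in patient age is associated with a change of between 0.025 and 0.048 days in hospital length of stay.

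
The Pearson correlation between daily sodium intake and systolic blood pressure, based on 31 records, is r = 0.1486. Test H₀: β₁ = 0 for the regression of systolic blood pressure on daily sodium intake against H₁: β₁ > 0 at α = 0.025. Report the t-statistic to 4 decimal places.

t = 0.8092

t = r·√(n − 2)/√(1 − r²) = 0.1486·√29/√0.977918 = 0.8092.
df = n − 2 = 29.
One-sided p ≈ 0.2125, which is ≥ 0.025, so fail to reject H₀.
The data do not give significant evidence of a linear association between daily sodium intake and systolic blood pressure.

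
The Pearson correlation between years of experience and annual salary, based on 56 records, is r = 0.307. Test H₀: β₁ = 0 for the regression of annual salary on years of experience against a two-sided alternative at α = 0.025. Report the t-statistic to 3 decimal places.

t = 2.370

t = r·√(n − 2)/√(1 − r²) = 0.307·√54/√0.905751 = 2.370.
df = n − 2 = 54.
Two-sided p ≈ 0.0214, which is < 0.025, so reject H₀.
There is evidence of a linear association between years of experience and annual salary.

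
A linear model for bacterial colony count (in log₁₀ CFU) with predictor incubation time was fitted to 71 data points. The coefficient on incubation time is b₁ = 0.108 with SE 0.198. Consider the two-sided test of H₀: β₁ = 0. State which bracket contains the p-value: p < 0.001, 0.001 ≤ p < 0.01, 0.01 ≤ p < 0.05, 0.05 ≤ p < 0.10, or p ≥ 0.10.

p ≥ 0.10

t = 0.108 / 0.198 = 0.545.
df = n − 2 = 71 − 2 = 69.
Two-sided p = 2·P(T_{69} > |t|) ≈ 0.5872.
So p ≥ 0.10.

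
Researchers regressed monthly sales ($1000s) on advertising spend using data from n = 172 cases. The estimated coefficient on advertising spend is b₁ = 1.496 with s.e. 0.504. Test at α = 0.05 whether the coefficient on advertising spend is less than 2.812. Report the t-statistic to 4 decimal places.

H₀: β₁ = 2.812 vs H₁: β₁ < 2.812.
t = (b₁ − β₁⁰)/SE = (1.496 − 2.812) / 0.504 = -2.6111.
df = n − 2 = 172 − 2 = 170.
One-sided p ≈ 0.0049, which is < 0.05, so reject H₀.
There is evidence that the true slope on advertising spend is below 2.812 $1000s per unit.

t = -2.6111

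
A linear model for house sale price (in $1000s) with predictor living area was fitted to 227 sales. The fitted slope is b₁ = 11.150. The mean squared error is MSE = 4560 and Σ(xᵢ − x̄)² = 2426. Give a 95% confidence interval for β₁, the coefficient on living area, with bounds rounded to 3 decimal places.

SE(b₁) = √(MSE/Sₓₓ) = √(4560/2426) = 1.371.
df = n − 2 = 225.
t* = t_{0.025, 225} = 1.970563.
Margin = t* × SE = 1.970563 × 1.371 = 2.70164.
CI: 11.150 ± 2.70164 → (8.448, 13.852).
With 95% confidence, each one-unit increase in living area is associated with a change of between 8.448 and 13.852 $1000s in house sale price.

(8.448, 13.852)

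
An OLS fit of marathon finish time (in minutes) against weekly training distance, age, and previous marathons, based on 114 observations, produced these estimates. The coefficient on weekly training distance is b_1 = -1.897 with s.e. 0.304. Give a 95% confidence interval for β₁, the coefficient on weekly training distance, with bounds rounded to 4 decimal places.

df = n − k − 1 = 114 − 3 − 1 = 110.
t* = t_{0.025, 110} = 1.981765.
Margin = t* × SE = 1.981765 × 0.304 = 0.602457.
CI: -1.897 ± 0.602457 → (-2.4995, -1.2945).
With 95% confidence, each one-unit increase in weekly training distance is associated with a change of between -2.4995 and -1.2945 minutes in marathon finish time, holding the other predictors fixed.

(-2.4995, -1.2945)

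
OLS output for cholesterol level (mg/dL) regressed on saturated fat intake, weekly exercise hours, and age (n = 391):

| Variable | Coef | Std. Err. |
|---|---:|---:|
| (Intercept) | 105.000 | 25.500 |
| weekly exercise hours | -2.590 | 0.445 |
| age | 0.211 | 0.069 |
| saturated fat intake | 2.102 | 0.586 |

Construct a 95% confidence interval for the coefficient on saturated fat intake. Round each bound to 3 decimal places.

(0.950, 3.254)

Read off: b = 2.102, SE = 0.586 for saturated fat intake.
df = n − k − 1 = 391 − 3 − 1 = 387.
t* = t_{0.025, 387} = 1.966113.
Margin = t* × SE = 1.966113 × 0.586 = 1.15214.
CI: 2.102 ± 1.15214 → (0.950, 3.254).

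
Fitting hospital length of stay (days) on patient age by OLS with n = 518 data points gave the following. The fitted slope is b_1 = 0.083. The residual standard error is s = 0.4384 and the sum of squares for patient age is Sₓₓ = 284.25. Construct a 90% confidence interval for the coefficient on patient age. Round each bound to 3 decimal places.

(0.040, 0.126)

SE(b_1) = s/√Sₓₓ = 0.4384/√284.25 = 0.0260028.
df = n − 2 = 516.
t* = t_{0.05, 516} = 1.647812.
Margin = t* × SE = 1.647812 × 0.0260028 = 0.04285.
CI: 0.083 ± 0.04285 → (0.040, 0.126).
With 90% confidence, each one-unit increase in patient age is associated with a change of between 0.040 and 0.126 days in hospital length of stay.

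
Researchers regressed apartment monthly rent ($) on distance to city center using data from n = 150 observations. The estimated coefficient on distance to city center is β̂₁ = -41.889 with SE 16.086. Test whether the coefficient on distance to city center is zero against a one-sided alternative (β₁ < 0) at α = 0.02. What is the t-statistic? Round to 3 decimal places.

t = -2.604

H₀: β₁ = 0 vs H₁: β₁ < 0.
t = (β̂₁ − β₁⁰)/SE = -41.889 / 16.086 = -2.604.
df = n − 2 = 150 − 2 = 148.
One-sided p ≈ 0.0051, which is < 0.02, so reject H₀.
There is evidence that the true slope on distance to city center is negative.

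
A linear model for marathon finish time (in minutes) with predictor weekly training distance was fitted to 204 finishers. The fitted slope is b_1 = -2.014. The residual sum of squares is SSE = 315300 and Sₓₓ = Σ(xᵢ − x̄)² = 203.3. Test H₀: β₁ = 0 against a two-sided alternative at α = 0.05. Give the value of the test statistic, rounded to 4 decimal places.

t = -0.7268

MSE = SSE/(n − 2) = 315300/202 = 1560.89.
SE(b_1) = √(MSE/Sₓₓ) = √(1560.89/203.3) = 2.77088.
t = -2.014 / 2.77088 = -0.7268.
df = n − 2 = 202.
Two-sided p ≈ 0.4682, which is ≥ 0.05, so fail to reject H₀.
The data do not give significant evidence of an association between weekly training distance and marathon finish time.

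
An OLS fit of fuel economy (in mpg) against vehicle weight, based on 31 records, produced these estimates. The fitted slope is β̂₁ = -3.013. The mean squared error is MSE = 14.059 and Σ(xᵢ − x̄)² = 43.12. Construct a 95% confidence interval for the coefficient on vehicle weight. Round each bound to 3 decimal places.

SE(β̂₁) = √(MSE/Sₓₓ) = √(14.059/43.12) = 0.571002.
df = n − 2 = 29.
t* = t_{0.025, 29} = 2.04523.
Margin = t* × SE = 2.04523 × 0.571002 = 1.16783.
CI: -3.013 ± 1.16783 → (-4.181, -1.845).
With 95% confidence, each one-unit increase in vehicle weight is associated with a change of between -4.181 and -1.845 mpg in fuel economy.

(-4.181, -1.845)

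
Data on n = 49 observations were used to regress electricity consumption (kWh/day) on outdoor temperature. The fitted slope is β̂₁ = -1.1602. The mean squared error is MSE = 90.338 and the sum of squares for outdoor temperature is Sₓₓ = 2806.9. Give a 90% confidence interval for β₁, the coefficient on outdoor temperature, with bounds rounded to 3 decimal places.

SE(β̂₁) = √(MSE/Sₓₓ) = √(90.338/2806.9) = 0.1794.
df = n − 2 = 47.
t* = t_{0.05, 47} = 1.677927.
Margin = t* × SE = 1.677927 × 0.1794 = 0.30102.
CI: -1.1602 ± 0.30102 → (-1.461, -0.859).
With 90% confidence, each one-unit increase in outdoor temperature is associated with a change of between -1.461 and -0.859 kWh/day in electricity consumption.

(-1.461, -0.859)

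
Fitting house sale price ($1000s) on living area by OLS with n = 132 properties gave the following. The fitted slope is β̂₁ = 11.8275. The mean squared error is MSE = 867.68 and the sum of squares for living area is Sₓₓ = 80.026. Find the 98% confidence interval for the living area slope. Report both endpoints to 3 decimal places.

SE(β̂₁) = √(MSE/Sₓₓ) = √(867.68/80.026) = 3.29279.
df = n − 2 = 130.
t* = t_{0.01, 130} = 2.355375.
Margin = t* × SE = 2.355375 × 3.29279 = 7.75576.
CI: 11.8275 ± 7.75576 → (4.072, 19.583).
With 98% confidence, each one-unit increase in living area is associated with a change of between 4.072 and 19.583 $1000s in house sale price.

(4.072, 19.583)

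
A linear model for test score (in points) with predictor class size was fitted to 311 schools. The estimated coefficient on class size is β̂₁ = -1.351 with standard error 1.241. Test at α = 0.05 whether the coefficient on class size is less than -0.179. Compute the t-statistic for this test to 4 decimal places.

H₀: β₁ = -0.179 vs H₁: β₁ < -0.179.
t = (β̂₁ − β₁⁰)/SE = (-1.351 − (-0.179)) / 1.241 = -0.9444.
df = n − 2 = 311 − 2 = 309.
One-sided p ≈ 0.1729, which is ≥ 0.05, so fail to reject H₀.
The data do not give significant evidence that the true slope on class size is below -0.179 points per unit.

t = -0.9444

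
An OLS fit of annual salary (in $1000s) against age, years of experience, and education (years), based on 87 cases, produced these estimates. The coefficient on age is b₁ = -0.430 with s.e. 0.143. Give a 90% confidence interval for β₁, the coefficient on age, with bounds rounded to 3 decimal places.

df = n − k − 1 = 87 − 3 − 1 = 83.
t* = t_{0.05, 83} = 1.66342.
Margin = t* × SE = 1.66342 × 0.143 = 0.23787.
CI: -0.430 ± 0.23787 → (-0.668, -0.192).
With 90% confidence, each one-unit increase in age is associated with a change of between -0.668 and -0.192 $1000s in annual salary, holding the other predictors fixed.

(-0.668, -0.192)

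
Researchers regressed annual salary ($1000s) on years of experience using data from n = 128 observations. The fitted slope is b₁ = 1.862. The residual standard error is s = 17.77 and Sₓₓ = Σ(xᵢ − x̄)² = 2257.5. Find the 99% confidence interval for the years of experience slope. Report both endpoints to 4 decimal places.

(0.8838, 2.8402)

SE(b₁) = s/√Sₓₓ = 17.77/√2257.5 = 0.374002.
df = n − 2 = 126.
t* = t_{0.005, 126} = 2.615412.
Margin = t* × SE = 2.615412 × 0.374002 = 0.978169.
CI: 1.862 ± 0.978169 → (0.8838, 2.8402).
With 99% confidence, each one-unit increase in years of experience is associated with a change of between 0.8838 and 2.8402 $1000s in annual salary.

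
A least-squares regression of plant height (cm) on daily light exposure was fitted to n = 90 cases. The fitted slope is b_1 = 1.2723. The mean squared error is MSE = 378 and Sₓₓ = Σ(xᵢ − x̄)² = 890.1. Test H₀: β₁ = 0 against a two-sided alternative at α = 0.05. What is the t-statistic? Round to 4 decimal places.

t = 1.9524

SE(b_1) = √(MSE/Sₓₓ) = √(378/890.1) = 0.651668.
t = 1.2723 / 0.651668 = 1.9524.
df = n − 2 = 88.
Two-sided p ≈ 0.0541, which is ≥ 0.05, so fail to reject H₀.
The data do not give significant evidence of an association between daily light exposure and plant height.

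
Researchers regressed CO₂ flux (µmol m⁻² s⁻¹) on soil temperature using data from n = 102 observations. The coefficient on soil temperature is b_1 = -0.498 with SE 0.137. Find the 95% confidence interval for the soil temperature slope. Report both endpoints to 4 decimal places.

df = n − 2 = 102 − 2 = 100.
t* = t_{0.025, 100} = 1.983972.
Margin = t* × SE = 1.983972 × 0.137 = 0.271804.
CI: -0.498 ± 0.271804 → (-0.7698, -0.2262).
With 95% confidence, each one-unit increase in soil temperature is associated with a change of between -0.7698 and -0.2262 µmol m⁻² s⁻¹ in CO₂ flux.

(-0.7698, -0.2262)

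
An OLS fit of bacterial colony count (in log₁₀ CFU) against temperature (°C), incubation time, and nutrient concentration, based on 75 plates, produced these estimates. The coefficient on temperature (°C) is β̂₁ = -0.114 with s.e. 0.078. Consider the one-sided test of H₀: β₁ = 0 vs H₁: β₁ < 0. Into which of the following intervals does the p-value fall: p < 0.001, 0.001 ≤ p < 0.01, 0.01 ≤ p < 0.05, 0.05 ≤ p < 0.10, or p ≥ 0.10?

t = -0.114 / 0.078 = -1.462.
df = n − k − 1 = 75 − 3 − 1 = 71.
One-sided p = P(T_{71} < t) ≈ 0.0741.
So 0.05 ≤ p < 0.10.

0.05 ≤ p < 0.10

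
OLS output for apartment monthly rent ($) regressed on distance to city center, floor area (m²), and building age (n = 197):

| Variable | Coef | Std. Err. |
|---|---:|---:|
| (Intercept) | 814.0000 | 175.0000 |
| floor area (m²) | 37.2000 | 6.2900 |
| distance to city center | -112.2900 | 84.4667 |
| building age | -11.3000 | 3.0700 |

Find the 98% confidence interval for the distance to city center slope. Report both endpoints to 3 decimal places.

(-310.434, 85.854)

Read off: b = -112.2900, SE = 84.4667 for distance to city center.
df = n − k − 1 = 197 − 3 − 1 = 193.
t* = t_{0.01, 193} = 2.345824.
Margin = t* × SE = 2.345824 × 84.4667 = 198.14401.
CI: -112.2900 ± 198.14401 → (-310.434, 85.854).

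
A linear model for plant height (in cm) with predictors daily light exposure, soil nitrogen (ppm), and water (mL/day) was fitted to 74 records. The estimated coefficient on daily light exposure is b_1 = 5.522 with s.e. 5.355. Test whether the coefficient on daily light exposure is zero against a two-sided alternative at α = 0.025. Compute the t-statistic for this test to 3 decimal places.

t = 1.031

H₀: β₁ = 0 vs H₁: β₁ ≠ 0.
t = (b_1 − β₁⁰)/SE = 5.522 / 5.355 = 1.031.
df = n − k − 1 = 74 − 3 − 1 = 70.
Two-sided p ≈ 0.3060, which is ≥ 0.025, so fail to reject H₀.
The data do not give significant evidence of an association between daily light exposure and plant height, after adjusting for the other predictors.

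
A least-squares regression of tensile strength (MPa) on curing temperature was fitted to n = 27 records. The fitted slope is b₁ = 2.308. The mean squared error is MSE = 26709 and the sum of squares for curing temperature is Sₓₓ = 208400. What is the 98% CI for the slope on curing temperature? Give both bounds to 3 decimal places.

(1.418, 3.198)

SE(b₁) = √(MSE/Sₓₓ) = √(26709/208400) = 0.357997.
df = n − 2 = 25.
t* = t_{0.01, 25} = 2.485107.
Margin = t* × SE = 2.485107 × 0.357997 = 0.88966.
CI: 2.308 ± 0.88966 → (1.418, 3.198).
With 98% confidence, each one-unit increase in curing temperature is associated with a change of between 1.418 and 3.198 MPa in tensile strength.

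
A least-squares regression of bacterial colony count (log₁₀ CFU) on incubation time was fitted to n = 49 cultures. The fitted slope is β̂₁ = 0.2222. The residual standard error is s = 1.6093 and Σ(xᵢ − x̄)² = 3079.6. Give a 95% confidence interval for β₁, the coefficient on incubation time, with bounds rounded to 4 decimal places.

(0.1639, 0.2805)

SE(β̂₁) = s/√Sₓₓ = 1.6093/√3079.6 = 0.0289995.
df = n − 2 = 47.
t* = t_{0.025, 47} = 2.011741.
Margin = t* × SE = 2.011741 × 0.0289995 = 0.058339.
CI: 0.2222 ± 0.058339 → (0.1639, 0.2805).
With 95% confidence, each one-unit increase in incubation time is associated with a change of between 0.1639 and 0.2805 log₁₀ CFU in bacterial colony count.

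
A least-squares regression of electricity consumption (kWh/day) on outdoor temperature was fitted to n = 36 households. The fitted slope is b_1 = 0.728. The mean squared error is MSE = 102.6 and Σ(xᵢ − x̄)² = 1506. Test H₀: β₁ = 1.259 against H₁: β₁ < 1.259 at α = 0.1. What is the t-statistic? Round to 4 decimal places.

SE(b_1) = √(MSE/Sₓₓ) = √(102.6/1506) = 0.261012.
t = (0.728 − 1.259) / 0.261012 = -2.0344.
df = n − 2 = 34.
One-sided p ≈ 0.0249, which is < 0.1, so reject H₀.
There is evidence that the true slope on outdoor temperature is below 1.259 kWh/day per unit.

t = -2.0344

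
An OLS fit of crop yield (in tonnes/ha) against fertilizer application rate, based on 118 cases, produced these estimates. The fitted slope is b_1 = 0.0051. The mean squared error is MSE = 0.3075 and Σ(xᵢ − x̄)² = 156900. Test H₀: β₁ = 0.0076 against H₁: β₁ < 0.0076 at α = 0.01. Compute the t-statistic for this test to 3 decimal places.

SE(b_1) = √(MSE/Sₓₓ) = √(0.3075/156900) = 0.00139995.
t = (0.0051 − 0.0076) / 0.00139995 = -1.786.
df = n − 2 = 116.
One-sided p ≈ 0.0384, which is ≥ 0.01, so fail to reject H₀.
The data do not give significant evidence that the true slope on fertilizer application rate is below 0.0076 tonnes/ha per unit.

t = -1.786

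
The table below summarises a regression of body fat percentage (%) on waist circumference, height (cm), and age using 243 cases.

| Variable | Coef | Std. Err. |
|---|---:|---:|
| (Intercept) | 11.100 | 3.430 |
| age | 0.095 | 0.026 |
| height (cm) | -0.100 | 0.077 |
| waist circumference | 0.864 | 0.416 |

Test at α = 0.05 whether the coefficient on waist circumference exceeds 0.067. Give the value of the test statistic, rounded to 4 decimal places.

Read off: b = 0.864, SE = 0.416 for waist circumference.
H₀: β₁ = 0.067 vs H₁: β₁ > 0.067.
t = (0.864 − 0.067) / 0.416 = 1.9159.
df = n − k − 1 = 243 − 3 − 1 = 239.
One-sided p ≈ 0.0283, which is < 0.05, so reject H₀.
There is evidence that the true slope on waist circumference exceeds 0.067 % per unit, holding the other predictors fixed.

t = 1.9159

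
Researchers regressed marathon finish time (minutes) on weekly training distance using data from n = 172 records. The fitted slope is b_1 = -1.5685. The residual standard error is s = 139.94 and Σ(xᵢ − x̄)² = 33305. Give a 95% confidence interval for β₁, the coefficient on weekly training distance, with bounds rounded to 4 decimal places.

(-3.0822, -0.0548)

SE(b_1) = s/√Sₓₓ = 139.94/√33305 = 0.766809.
df = n − 2 = 170.
t* = t_{0.025, 170} = 1.974017.
Margin = t* × SE = 1.974017 × 0.766809 = 1.513694.
CI: -1.5685 ± 1.513694 → (-3.0822, -0.0548).
With 95% confidence, each one-unit increase in weekly training distance is associated with a change of between -3.0822 and -0.0548 minutes in marathon finish time.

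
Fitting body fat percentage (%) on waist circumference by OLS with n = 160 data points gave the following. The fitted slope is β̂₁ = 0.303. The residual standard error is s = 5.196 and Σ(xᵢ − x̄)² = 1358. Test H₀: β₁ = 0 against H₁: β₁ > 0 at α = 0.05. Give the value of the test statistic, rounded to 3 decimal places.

t = 2.149

SE(β̂₁) = s/√Sₓₓ = 5.196/√1358 = 0.141.
t = 0.303 / 0.141 = 2.149.
df = n − 2 = 158.
One-sided p ≈ 0.0166, which is < 0.05, so reject H₀.
There is evidence that the true slope on waist circumference is positive.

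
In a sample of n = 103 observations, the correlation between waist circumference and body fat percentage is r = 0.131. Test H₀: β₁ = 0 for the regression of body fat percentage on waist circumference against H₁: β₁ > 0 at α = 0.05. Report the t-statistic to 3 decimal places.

t = 1.328

t = r·√(n − 2)/√(1 − r²) = 0.131·√101/√0.982839 = 1.328.
df = n − 2 = 101.
One-sided p ≈ 0.0936, which is ≥ 0.05, so fail to reject H₀.
The data do not give significant evidence of a linear association between waist circumference and body fat percentage.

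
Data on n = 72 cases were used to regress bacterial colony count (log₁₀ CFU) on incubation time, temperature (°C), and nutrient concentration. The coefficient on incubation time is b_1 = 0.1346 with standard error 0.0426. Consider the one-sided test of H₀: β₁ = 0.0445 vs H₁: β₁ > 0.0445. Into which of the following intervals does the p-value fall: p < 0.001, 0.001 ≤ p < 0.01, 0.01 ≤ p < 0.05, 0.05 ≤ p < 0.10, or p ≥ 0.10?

0.01 ≤ p < 0.05

t = (0.1346 − 0.0445) / 0.0426 = 2.115.
df = n − k − 1 = 72 − 3 − 1 = 68.
One-sided p = P(T_{68} > t) ≈ 0.0190.
So 0.01 ≤ p < 0.05.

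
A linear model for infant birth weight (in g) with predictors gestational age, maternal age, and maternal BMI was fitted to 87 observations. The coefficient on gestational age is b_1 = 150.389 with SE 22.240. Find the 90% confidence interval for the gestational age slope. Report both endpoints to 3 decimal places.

df = n − k − 1 = 87 − 3 − 1 = 83.
t* = t_{0.05, 83} = 1.66342.
Margin = t* × SE = 1.66342 × 22.240 = 36.99446.
CI: 150.389 ± 36.99446 → (113.395, 187.383).
With 90% confidence, each one-unit increase in gestational age is associated with a change of between 113.395 and 187.383 g in infant birth weight, holding the other predictors fixed.

(113.395, 187.383)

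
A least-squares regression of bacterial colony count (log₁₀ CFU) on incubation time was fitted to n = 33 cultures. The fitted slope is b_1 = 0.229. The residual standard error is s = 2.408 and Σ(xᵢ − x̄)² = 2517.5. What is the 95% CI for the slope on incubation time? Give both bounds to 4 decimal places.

(0.1311, 0.3269)

SE(b_1) = s/√Sₓₓ = 2.408/√2517.5 = 0.0479923.
df = n − 2 = 31.
t* = t_{0.025, 31} = 2.039513.
Margin = t* × SE = 2.039513 × 0.0479923 = 0.097881.
CI: 0.229 ± 0.097881 → (0.1311, 0.3269).
With 95% confidence, each one-unit increase in incubation time is associated with a change of between 0.1311 and 0.3269 log₁₀ CFU in bacterial colony count.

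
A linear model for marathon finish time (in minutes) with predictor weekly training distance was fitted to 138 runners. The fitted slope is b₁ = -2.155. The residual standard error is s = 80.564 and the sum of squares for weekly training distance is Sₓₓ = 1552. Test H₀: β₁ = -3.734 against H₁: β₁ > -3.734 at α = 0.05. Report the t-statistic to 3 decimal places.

SE(b₁) = s/√Sₓₓ = 80.564/√1552 = 2.04501.
t = (-2.155 − (-3.734)) / 2.04501 = 0.772.
df = n − 2 = 136.
One-sided p ≈ 0.2207, which is ≥ 0.05, so fail to reject H₀.
The data do not give significant evidence that the true slope on weekly training distance exceeds -3.734 minutes per unit.

t = 0.772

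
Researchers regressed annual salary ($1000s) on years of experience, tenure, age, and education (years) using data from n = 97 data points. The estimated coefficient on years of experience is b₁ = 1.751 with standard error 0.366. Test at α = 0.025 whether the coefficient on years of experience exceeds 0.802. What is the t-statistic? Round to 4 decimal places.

H₀: β₁ = 0.802 vs H₁: β₁ > 0.802.
t = (b₁ − β₁⁰)/SE = (1.751 − 0.802) / 0.366 = 2.5929.
df = n − k − 1 = 97 − 4 − 1 = 92.
One-sided p ≈ 0.0055, which is < 0.025, so reject H₀.
There is evidence that the true slope on years of experience exceeds 0.802 $1000s per unit, holding the other predictors fixed.

t = 2.5929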